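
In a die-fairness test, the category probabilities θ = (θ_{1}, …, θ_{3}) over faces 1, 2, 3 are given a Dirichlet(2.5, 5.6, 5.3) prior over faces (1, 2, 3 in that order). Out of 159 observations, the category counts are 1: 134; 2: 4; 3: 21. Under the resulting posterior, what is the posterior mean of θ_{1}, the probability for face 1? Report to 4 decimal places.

The Dirichlet prior is conjugate to the Multinomial likelihood: each posterior αⱼ = prior αⱼ + observed count nⱼ.
Posterior concentration: (136.5, 9.6, 26.3), total = 172.4.
E[θ_{1}|data] = α_{1}/Σα = 136.5/172.4 = 0.7918.

0.7918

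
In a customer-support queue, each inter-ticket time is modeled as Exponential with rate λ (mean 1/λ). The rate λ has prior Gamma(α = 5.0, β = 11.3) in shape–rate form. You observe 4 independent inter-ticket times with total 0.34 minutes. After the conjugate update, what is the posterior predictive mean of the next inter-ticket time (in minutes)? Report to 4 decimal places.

With a Gamma(shape α, rate β) prior on the exponential rate λ, the posterior after n observations with total T = Σxᵢ is Gamma(α+n, β+T).
Posterior: Gamma(5.0+4, 11.3+0.34) = Gamma(9.0, 11.64).
The predictive distribution for the next observation is Lomax; its mean is β/(α−1) = 11.64/8.0 = 1.4550.

1.4550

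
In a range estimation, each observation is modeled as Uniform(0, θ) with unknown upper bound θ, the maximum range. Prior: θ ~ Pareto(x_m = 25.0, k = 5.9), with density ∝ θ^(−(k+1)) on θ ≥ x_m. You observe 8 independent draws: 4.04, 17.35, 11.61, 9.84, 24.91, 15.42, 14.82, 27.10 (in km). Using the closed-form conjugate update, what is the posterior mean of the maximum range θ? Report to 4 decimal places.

29.2008

A Pareto(scale x_m, shape k) prior on the upper bound θ of Uniform(0, θ) is conjugate: posterior is Pareto(max(x_m, max xᵢ), k + n).
Sample maximum = 27.10; prior scale x_m = 25.0 → posterior scale = max = 27.10.
Posterior shape = 5.9 + 8 = 13.9.
E[θ|data] = k·x_m/(k−1) = 13.9·27.10/12.9 = 29.2008.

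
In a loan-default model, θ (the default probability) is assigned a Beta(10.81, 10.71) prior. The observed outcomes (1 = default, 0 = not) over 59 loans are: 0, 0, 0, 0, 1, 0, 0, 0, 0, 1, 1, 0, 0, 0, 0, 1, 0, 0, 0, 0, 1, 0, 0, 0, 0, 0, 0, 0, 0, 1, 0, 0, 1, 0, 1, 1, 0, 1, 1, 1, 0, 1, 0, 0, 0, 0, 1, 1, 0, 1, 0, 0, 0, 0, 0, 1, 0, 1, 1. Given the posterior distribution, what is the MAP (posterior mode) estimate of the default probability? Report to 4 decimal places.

0.3669

The Beta prior is conjugate to a Binomial/Bernoulli likelihood; the update adds successes to α and failures to β.
Posterior: Beta(α+k, β+n−k) = Beta(10.81+19, 10.71+40) = Beta(29.81, 50.71).
Mode of Beta(a,b) for a,b>1 is (a−1)/(a+b−2) = 28.81/78.52 = 0.3669.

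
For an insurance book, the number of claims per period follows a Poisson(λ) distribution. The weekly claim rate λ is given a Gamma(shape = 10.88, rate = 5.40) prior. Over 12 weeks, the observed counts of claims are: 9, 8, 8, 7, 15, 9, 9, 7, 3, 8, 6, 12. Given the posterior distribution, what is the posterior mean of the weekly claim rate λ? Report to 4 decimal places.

With a Gamma(shape α, rate β) prior, the Poisson likelihood is conjugate: the posterior is Gamma(α + ΣXᵢ, β + n).
Sum of counts S = 101 over n = 12 weeks.
Posterior: Gamma(α+S, β+n) = Gamma(10.88+101, 5.40+12) = Gamma(111.88, 17.40).
Posterior mean = α/β = 111.88/17.40 = 6.4299.

6.4299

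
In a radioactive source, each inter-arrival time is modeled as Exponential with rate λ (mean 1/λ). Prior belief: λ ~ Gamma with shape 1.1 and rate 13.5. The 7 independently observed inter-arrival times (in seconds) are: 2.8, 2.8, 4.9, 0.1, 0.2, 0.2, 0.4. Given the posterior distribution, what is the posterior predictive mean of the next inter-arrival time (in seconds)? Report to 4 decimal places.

With a Gamma(shape α, rate β) prior on the exponential rate λ, the posterior after n observations with total T = Σxᵢ is Gamma(α+n, β+T).
Sum of observations T = 11.4 seconds; n = 7.
Posterior: Gamma(1.1+7, 13.5+11.4) = Gamma(8.1, 24.9).
The predictive distribution for the next observation is Lomax; its mean is β/(α−1) = 24.9/7.1 = 3.5070.

3.5070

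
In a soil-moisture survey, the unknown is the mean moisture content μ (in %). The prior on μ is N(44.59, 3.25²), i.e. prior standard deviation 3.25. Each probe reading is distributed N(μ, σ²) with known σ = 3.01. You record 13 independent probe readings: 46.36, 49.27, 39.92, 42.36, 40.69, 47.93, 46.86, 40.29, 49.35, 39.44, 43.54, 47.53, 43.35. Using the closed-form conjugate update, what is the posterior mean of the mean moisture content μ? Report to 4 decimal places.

44.3894

For Normal data with known variance σ², a Normal(μ₀, σ₀²) prior on μ is conjugate. Posterior precision = 1/σ₀² + n/σ²; posterior mean is the precision-weighted average of μ₀ and x̄.
Σxᵢ = 46.36 + 49.27 + 39.92 + 42.36 + 40.69 + 47.93 + 46.86 + 40.29 + 49.35 + 39.44 + 43.54 + 47.53 + 43.35 = 576.89, so n·x̄ = 576.89.
σ₀² = 3.25² = 10.5625, σ² = 3.01² = 9.0601; σ² + n·σ₀² = 9.0601 + 13·10.5625 = 146.3726.
Posterior mean = (μ₀/σ₀² + n·x̄/σ²)/(1/σ₀² + n/σ²) = (σ²·μ₀ + σ₀²·n·x̄)/(σ² + n·σ₀²) = (9.0601·44.59 + 10.5625·576.89)/146.3726 = 6497.390484/146.3726 = 44.3894.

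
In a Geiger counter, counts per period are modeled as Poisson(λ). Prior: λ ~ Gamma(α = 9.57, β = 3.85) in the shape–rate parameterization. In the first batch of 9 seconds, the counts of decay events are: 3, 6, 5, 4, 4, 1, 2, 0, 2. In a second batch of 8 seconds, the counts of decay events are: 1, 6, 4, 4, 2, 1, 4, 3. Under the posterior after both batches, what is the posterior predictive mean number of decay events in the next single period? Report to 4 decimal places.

With a Gamma(shape α, rate β) prior, the Poisson likelihood is conjugate: the posterior is Gamma(α + ΣXᵢ, β + n).
Batch 1: sum of counts S = 27 over n = 9 seconds.
After batch 1: Gamma(α+S, β+n) = Gamma(9.57+27, 3.85+9) = Gamma(36.57, 12.85).
Batch 2: sum of counts S = 25 over n = 8 seconds.
After batch 2: Gamma(α+S, β+n) = Gamma(36.57+25, 12.85+8) = Gamma(61.57, 20.85).
The predictive distribution for one future period is NegBinom with mean α/β = 2.9530.

2.9530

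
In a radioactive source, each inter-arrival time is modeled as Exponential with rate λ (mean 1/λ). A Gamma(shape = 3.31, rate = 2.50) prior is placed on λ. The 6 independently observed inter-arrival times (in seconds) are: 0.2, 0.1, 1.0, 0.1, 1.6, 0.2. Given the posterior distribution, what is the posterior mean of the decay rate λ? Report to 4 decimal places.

With a Gamma(shape α, rate β) prior on the exponential rate λ, the posterior after n observations with total T = Σxᵢ is Gamma(α+n, β+T).
Sum of observations T = 3.2 seconds; n = 6.
Posterior: Gamma(3.31+6, 2.50+3.2) = Gamma(9.31, 5.70).
Posterior mean of λ = α/β = 9.31/5.70 = 1.6333.

1.6333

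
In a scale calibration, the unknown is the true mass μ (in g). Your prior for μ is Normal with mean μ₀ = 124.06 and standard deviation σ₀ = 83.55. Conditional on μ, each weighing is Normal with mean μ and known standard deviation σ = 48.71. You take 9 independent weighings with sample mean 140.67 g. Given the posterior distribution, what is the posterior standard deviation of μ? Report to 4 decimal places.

For Normal data with known variance σ², a Normal(μ₀, σ₀²) prior on μ is conjugate. Posterior precision = 1/σ₀² + n/σ²; posterior mean is the precision-weighted average of μ₀ and x̄.
σ₀² = 83.55² = 6980.6025, σ² = 48.71² = 2372.6641; σ² + n·σ₀² = 2372.6641 + 9·6980.6025 = 65198.0866.
Posterior precision = 1/σ₀² + n/σ² = 1/6980.6025 + 9/2372.6641 = (σ² + n·σ₀²)/(σ₀²σ²) = 65198.0866/(6980.6025·2372.6641); posterior variance σₙ² = σ₀²σ²/(σ² + n·σ₀²) = 6980.6025·2372.6641/65198.0866 = 254.035445.
Posterior SD = √σₙ² = √(6980.6025·2372.6641/65198.0866) = 15.9385.

15.9385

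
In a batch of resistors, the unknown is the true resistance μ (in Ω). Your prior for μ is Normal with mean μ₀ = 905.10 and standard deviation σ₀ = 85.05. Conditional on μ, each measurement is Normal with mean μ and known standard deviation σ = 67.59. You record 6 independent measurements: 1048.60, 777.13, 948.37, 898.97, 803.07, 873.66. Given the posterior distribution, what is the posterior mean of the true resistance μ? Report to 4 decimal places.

For Normal data with known variance σ², a Normal(μ₀, σ₀²) prior on μ is conjugate. Posterior precision = 1/σ₀² + n/σ²; posterior mean is the precision-weighted average of μ₀ and x̄.
Σxᵢ = 1048.60 + 777.13 + 948.37 + 898.97 + 803.07 + 873.66 = 5349.8, so n·x̄ = 5349.8.
σ₀² = 85.05² = 7233.5025, σ² = 67.59² = 4568.4081; σ² + n·σ₀² = 4568.4081 + 6·7233.5025 = 47969.4231.
Posterior mean = (μ₀/σ₀² + n·x̄/σ²)/(1/σ₀² + n/σ²) = (σ²·μ₀ + σ₀²·n·x̄)/(σ² + n·σ₀²) = (4568.4081·905.10 + 7233.5025·5349.8)/47969.4231 = 42832657.84581/47969.4231 = 892.9158.

892.9158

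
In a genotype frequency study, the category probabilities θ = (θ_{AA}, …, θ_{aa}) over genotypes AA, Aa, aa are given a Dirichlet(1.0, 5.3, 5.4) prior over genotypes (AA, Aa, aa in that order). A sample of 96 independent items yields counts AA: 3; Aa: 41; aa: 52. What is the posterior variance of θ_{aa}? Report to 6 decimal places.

0.002290

The Dirichlet prior is conjugate to the Multinomial likelihood: each posterior αⱼ = prior αⱼ + observed count nⱼ.
Posterior concentration: (4.0, 46.3, 57.4), total = 107.7.
Var[θ_j] = α_j(Σα−α_j)/((Σα)²(Σα+1)) = 57.4·50.3/(107.7²·108.7) = 0.002290.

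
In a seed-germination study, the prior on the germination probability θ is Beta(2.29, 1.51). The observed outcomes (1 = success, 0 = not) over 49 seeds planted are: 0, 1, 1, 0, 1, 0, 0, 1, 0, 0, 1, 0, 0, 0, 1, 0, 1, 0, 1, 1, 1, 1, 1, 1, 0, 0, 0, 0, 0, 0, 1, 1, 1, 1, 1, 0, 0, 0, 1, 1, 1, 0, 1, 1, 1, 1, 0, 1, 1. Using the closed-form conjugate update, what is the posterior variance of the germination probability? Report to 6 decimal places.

The Beta prior is conjugate to a Binomial/Bernoulli likelihood; the update adds successes to α and failures to β.
Posterior: Beta(α+k, β+n−k) = Beta(2.29+27, 1.51+22) = Beta(29.29, 23.51).
Var = αβ/((α+β)²(α+β+1)) = 29.29·23.51/(52.80²·53.80) = 0.004591.

0.004591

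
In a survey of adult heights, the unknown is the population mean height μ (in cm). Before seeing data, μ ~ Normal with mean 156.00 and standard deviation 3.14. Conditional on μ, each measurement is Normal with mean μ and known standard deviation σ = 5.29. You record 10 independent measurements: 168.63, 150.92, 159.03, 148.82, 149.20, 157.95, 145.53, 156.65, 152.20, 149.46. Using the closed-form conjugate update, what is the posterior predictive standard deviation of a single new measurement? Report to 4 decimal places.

For Normal data with known variance σ², a Normal(μ₀, σ₀²) prior on μ is conjugate. Posterior precision = 1/σ₀² + n/σ²; posterior mean is the precision-weighted average of μ₀ and x̄.
σ₀² = 3.14² = 9.8596, σ² = 5.29² = 27.9841; σ² + n·σ₀² = 27.9841 + 10·9.8596 = 126.5801.
Posterior precision = 1/σ₀² + n/σ² = 1/9.8596 + 10/27.9841 = (σ² + n·σ₀²)/(σ₀²σ²) = 126.5801/(9.8596·27.9841); posterior variance σₙ² = σ₀²σ²/(σ² + n·σ₀²) = 9.8596·27.9841/126.5801 = 2.179743.
Predictive variance for one new observation = σₙ² + σ² = 9.8596·27.9841/126.5801 + 27.9841 = σ²·(σ₀² + 126.5801)/126.5801 = 27.9841·136.4397/126.5801 = 30.163843; SD = √(27.9841·136.4397/126.5801) = 5.4922.

5.4922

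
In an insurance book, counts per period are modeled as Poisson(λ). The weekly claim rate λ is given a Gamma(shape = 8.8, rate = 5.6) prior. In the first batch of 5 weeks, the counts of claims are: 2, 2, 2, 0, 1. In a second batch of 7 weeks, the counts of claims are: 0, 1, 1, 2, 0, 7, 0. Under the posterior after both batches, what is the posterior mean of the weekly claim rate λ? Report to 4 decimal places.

1.5227

With a Gamma(shape α, rate β) prior, the Poisson likelihood is conjugate: the posterior is Gamma(α + ΣXᵢ, β + n).
Batch 1: sum of counts S = 7 over n = 5 weeks.
After batch 1: Gamma(α+S, β+n) = Gamma(8.8+7, 5.6+5) = Gamma(15.8, 10.6).
Batch 2: sum of counts S = 11 over n = 7 weeks.
After batch 2: Gamma(α+S, β+n) = Gamma(15.8+11, 10.6+7) = Gamma(26.8, 17.6).
Posterior mean = α/β = 26.8/17.6 = 1.5227.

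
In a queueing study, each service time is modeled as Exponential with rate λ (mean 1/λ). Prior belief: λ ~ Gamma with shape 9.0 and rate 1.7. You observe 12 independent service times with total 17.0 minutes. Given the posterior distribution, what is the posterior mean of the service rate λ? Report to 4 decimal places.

With a Gamma(shape α, rate β) prior on the exponential rate λ, the posterior after n observations with total T = Σxᵢ is Gamma(α+n, β+T).
Posterior: Gamma(9.0+12, 1.7+17.0) = Gamma(21.0, 18.7).
Posterior mean of λ = α/β = 21.0/18.7 = 1.1230.

1.1230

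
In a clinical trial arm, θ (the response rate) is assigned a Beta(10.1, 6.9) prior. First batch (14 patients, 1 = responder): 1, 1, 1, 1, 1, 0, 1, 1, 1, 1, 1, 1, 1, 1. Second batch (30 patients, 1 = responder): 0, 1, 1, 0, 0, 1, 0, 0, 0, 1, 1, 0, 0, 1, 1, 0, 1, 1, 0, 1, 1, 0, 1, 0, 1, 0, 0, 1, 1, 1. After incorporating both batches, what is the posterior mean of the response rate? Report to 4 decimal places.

The Beta prior is conjugate to a Binomial/Bernoulli likelihood; the update adds successes to α and failures to β.
After batch 1: Beta(10.1+13, 6.9+1) = Beta(23.1, 7.9).
After batch 2: Beta(23.1+16, 7.9+14) = Beta(39.1, 21.9).
Posterior mean = α/(α+β) = 39.1/61.0 = 0.6410.

0.6410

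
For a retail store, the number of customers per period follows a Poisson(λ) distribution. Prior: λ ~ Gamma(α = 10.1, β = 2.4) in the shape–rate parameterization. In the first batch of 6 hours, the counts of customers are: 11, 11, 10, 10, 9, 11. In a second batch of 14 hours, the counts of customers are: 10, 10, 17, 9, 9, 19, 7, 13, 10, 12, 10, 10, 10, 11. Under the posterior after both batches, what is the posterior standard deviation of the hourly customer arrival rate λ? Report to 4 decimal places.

0.6757

With a Gamma(shape α, rate β) prior, the Poisson likelihood is conjugate: the posterior is Gamma(α + ΣXᵢ, β + n).
Batch 1: sum of counts S = 62 over n = 6 hours.
After batch 1: Gamma(α+S, β+n) = Gamma(10.1+62, 2.4+6) = Gamma(72.1, 8.4).
Batch 2: sum of counts S = 157 over n = 14 hours.
After batch 2: Gamma(α+S, β+n) = Gamma(72.1+157, 8.4+14) = Gamma(229.1, 22.4).
SD = √α/β = √229.1/22.4 = 0.6757.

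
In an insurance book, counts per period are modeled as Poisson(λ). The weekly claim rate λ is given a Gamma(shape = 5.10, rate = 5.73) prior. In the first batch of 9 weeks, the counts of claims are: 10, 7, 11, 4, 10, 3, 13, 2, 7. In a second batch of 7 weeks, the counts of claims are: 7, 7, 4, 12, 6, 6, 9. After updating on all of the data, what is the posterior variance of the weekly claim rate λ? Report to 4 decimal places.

With a Gamma(shape α, rate β) prior, the Poisson likelihood is conjugate: the posterior is Gamma(α + ΣXᵢ, β + n).
Batch 1: sum of counts S = 67 over n = 9 weeks.
After batch 1: Gamma(α+S, β+n) = Gamma(5.10+67, 5.73+9) = Gamma(72.10, 14.73).
Batch 2: sum of counts S = 51 over n = 7 weeks.
After batch 2: Gamma(α+S, β+n) = Gamma(72.10+51, 14.73+7) = Gamma(123.10, 21.73).
Var = α/β² = 123.10/21.73² = 0.2607.

0.2607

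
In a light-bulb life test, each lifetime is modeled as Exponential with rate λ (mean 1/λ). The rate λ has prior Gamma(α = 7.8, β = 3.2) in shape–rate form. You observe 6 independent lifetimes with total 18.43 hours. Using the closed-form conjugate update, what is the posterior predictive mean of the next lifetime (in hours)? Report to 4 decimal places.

1.6898

With a Gamma(shape α, rate β) prior on the exponential rate λ, the posterior after n observations with total T = Σxᵢ is Gamma(α+n, β+T).
Posterior: Gamma(7.8+6, 3.2+18.43) = Gamma(13.8, 21.63).
The predictive distribution for the next observation is Lomax; its mean is β/(α−1) = 21.63/12.8 = 1.6898.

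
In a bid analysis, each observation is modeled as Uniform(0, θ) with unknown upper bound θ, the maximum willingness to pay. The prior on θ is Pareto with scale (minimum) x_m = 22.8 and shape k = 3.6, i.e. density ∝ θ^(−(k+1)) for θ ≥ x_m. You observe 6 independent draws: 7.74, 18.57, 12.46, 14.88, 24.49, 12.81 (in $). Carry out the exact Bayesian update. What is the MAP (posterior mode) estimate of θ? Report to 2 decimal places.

24.49

A Pareto(scale x_m, shape k) prior on the upper bound θ of Uniform(0, θ) is conjugate: posterior is Pareto(max(x_m, max xᵢ), k + n).
Sample maximum = 24.49; prior scale x_m = 22.8 → posterior scale = max = 24.49.
Posterior shape = 3.6 + 6 = 9.6.
The Pareto density is decreasing on [x_m, ∞), so the mode is x_m = 24.49.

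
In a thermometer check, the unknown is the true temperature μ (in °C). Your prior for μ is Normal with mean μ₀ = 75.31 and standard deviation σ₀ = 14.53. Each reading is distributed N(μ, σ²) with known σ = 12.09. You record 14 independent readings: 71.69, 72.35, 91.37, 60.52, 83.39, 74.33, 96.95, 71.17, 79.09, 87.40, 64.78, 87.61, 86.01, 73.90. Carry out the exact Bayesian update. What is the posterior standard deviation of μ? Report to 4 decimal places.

For Normal data with known variance σ², a Normal(μ₀, σ₀²) prior on μ is conjugate. Posterior precision = 1/σ₀² + n/σ²; posterior mean is the precision-weighted average of μ₀ and x̄.
σ₀² = 14.53² = 211.1209, σ² = 12.09² = 146.1681; σ² + n·σ₀² = 146.1681 + 14·211.1209 = 3101.8607.
Posterior precision = 1/σ₀² + n/σ² = 1/211.1209 + 14/146.1681 = (σ² + n·σ₀²)/(σ₀²σ²) = 3101.8607/(211.1209·146.1681); posterior variance σₙ² = σ₀²σ²/(σ² + n·σ₀²) = 211.1209·146.1681/3101.8607 = 9.948590.
Posterior SD = √σₙ² = √(211.1209·146.1681/3101.8607) = 3.1541.

3.1541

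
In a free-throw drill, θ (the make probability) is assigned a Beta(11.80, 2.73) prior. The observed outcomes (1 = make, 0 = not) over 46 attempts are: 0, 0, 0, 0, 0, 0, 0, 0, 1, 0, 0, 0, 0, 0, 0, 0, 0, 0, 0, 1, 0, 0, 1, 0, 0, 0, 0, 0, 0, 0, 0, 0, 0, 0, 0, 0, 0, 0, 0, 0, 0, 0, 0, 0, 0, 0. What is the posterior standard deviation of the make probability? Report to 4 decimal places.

The Beta prior is conjugate to a Binomial/Bernoulli likelihood; the update adds successes to α and failures to β.
Posterior: Beta(α+k, β+n−k) = Beta(11.80+3, 2.73+43) = Beta(14.80, 45.73).
Var = αβ/((α+β)²(α+β+1)) = 14.80·45.73/(60.53²·61.53) = 0.00300217; SD = √0.00300217 = 0.0548.

0.0548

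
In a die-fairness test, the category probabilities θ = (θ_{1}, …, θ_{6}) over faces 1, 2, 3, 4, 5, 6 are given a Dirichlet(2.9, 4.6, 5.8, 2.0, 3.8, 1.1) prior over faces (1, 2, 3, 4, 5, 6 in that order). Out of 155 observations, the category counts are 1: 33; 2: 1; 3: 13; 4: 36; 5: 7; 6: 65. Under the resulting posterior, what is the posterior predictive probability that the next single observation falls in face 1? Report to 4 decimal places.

0.2049

The Dirichlet prior is conjugate to the Multinomial likelihood: each posterior αⱼ = prior αⱼ + observed count nⱼ.
Posterior concentration: (35.9, 5.6, 18.8, 38.0, 10.8, 66.1), total = 175.2.
P(next = 1 | data) = α_{1}/Σα = 0.2049.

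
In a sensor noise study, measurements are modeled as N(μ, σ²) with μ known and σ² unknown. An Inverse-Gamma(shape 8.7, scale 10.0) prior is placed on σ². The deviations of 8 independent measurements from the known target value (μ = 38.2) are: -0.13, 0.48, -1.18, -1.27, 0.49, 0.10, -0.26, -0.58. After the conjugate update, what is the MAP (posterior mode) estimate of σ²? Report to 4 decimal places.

0.8725

With known mean μ and an Inverse-Gamma(α, β) prior on σ², the Normal likelihood is conjugate: posterior is Inv-Gamma(α + n/2, β + Σ(xᵢ−μ)²/2).
Σ(xᵢ−μ)² = (-0.13)² + (0.48)² + (-1.18)² + (-1.27)² + (0.49)² + (0.10)² + (-0.26)² + (-0.58)² = 3.9067.
Posterior: Inv-Gamma(8.7 + 8/2, 10.0 + 3.9067/2) = Inv-Gamma(12.70, 11.95335).
Mode = β/(α+1) = 11.95335/13.70 = 0.8725.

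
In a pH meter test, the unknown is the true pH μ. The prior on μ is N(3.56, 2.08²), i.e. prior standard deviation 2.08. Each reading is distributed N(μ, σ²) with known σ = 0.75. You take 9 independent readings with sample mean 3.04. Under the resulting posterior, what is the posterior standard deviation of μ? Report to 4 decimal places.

0.2482

For Normal data with known variance σ², a Normal(μ₀, σ₀²) prior on μ is conjugate. Posterior precision = 1/σ₀² + n/σ²; posterior mean is the precision-weighted average of μ₀ and x̄.
σ₀² = 2.08² = 4.3264, σ² = 0.75² = 0.5625; σ² + n·σ₀² = 0.5625 + 9·4.3264 = 39.5001.
Posterior precision = 1/σ₀² + n/σ² = 1/4.3264 + 9/0.5625 = (σ² + n·σ₀²)/(σ₀²σ²) = 39.5001/(4.3264·0.5625); posterior variance σₙ² = σ₀²σ²/(σ² + n·σ₀²) = 4.3264·0.5625/39.5001 = 0.061610.
Posterior SD = √σₙ² = √(4.3264·0.5625/39.5001) = 0.2482.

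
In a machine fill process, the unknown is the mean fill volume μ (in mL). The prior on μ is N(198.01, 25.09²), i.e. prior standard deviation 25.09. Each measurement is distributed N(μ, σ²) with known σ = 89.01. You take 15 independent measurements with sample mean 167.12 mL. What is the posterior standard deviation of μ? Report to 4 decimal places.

16.9472

For Normal data with known variance σ², a Normal(μ₀, σ₀²) prior on μ is conjugate. Posterior precision = 1/σ₀² + n/σ²; posterior mean is the precision-weighted average of μ₀ and x̄.
σ₀² = 25.09² = 629.5081, σ² = 89.01² = 7922.7801; σ² + n·σ₀² = 7922.7801 + 15·629.5081 = 17365.4016.
Posterior precision = 1/σ₀² + n/σ² = 1/629.5081 + 15/7922.7801 = (σ² + n·σ₀²)/(σ₀²σ²) = 17365.4016/(629.5081·7922.7801); posterior variance σₙ² = σ₀²σ²/(σ² + n·σ₀²) = 629.5081·7922.7801/17365.4016 = 287.206387.
Posterior SD = √σₙ² = √(629.5081·7922.7801/17365.4016) = 16.9472.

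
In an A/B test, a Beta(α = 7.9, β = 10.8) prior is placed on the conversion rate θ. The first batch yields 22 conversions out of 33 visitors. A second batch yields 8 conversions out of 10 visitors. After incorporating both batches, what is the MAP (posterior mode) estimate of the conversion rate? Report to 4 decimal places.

The Beta prior is conjugate to a Binomial/Bernoulli likelihood; the update adds successes to α and failures to β.
After batch 1: Beta(7.9+22, 10.8+11) = Beta(29.9, 21.8).
After batch 2: Beta(29.9+8, 21.8+2) = Beta(37.9, 23.8).
Mode of Beta(a,b) for a,b>1 is (a−1)/(a+b−2) = 36.9/59.7 = 0.6181.

0.6181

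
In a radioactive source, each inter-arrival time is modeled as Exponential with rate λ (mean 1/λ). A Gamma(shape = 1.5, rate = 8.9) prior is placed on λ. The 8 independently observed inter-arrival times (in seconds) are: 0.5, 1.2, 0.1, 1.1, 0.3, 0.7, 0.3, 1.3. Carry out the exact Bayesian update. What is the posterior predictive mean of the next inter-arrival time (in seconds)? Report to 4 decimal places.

1.6941

With a Gamma(shape α, rate β) prior on the exponential rate λ, the posterior after n observations with total T = Σxᵢ is Gamma(α+n, β+T).
Sum of observations T = 5.5 seconds; n = 8.
Posterior: Gamma(1.5+8, 8.9+5.5) = Gamma(9.5, 14.4).
The predictive distribution for the next observation is Lomax; its mean is β/(α−1) = 14.4/8.5 = 1.6941.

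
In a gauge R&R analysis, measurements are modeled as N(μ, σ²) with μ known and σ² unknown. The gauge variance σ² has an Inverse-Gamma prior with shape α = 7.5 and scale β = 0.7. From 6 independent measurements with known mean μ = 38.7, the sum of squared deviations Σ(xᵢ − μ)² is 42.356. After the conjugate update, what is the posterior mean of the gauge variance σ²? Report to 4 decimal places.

With known mean μ and an Inverse-Gamma(α, β) prior on σ², the Normal likelihood is conjugate: posterior is Inv-Gamma(α + n/2, β + Σ(xᵢ−μ)²/2).
Posterior: Inv-Gamma(7.5 + 6/2, 0.7 + 42.356/2) = Inv-Gamma(10.50, 21.8780).
E[σ²|data] = β/(α−1) = 21.8780/9.50 = 2.3029.

2.3029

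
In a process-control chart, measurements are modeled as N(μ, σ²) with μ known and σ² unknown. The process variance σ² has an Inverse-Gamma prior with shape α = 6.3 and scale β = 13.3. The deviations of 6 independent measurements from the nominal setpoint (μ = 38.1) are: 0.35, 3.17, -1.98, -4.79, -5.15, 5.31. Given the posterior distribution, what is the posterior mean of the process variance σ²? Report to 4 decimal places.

7.1298

With known mean μ and an Inverse-Gamma(α, β) prior on σ², the Normal likelihood is conjugate: posterior is Inv-Gamma(α + n/2, β + Σ(xᵢ−μ)²/2).
Σ(xᵢ−μ)² = (0.35)² + (3.17)² + (-1.98)² + (-4.79)² + (-5.15)² + (5.31)² = 91.7545.
Posterior: Inv-Gamma(6.3 + 6/2, 13.3 + 91.7545/2) = Inv-Gamma(9.30, 59.17725).
E[σ²|data] = β/(α−1) = 59.17725/8.30 = 7.1298.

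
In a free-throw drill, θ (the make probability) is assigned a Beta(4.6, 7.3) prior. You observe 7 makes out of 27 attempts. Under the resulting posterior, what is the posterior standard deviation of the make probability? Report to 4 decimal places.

The Beta prior is conjugate to a Binomial/Bernoulli likelihood; the update adds successes to α and failures to β.
Posterior: Beta(α+k, β+n−k) = Beta(4.6+7, 7.3+20) = Beta(11.6, 27.3).
Var = αβ/((α+β)²(α+β+1)) = 11.6·27.3/(38.9²·39.9) = 0.00524504; SD = √0.00524504 = 0.0724.

0.0724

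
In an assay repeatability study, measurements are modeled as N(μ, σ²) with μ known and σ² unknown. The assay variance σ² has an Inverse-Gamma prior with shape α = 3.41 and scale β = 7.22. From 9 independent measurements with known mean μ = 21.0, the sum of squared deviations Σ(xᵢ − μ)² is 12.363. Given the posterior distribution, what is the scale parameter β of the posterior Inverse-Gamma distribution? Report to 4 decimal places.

13.4015

With known mean μ and an Inverse-Gamma(α, β) prior on σ², the Normal likelihood is conjugate: posterior is Inv-Gamma(α + n/2, β + Σ(xᵢ−μ)²/2).
Posterior: Inv-Gamma(3.41 + 9/2, 7.22 + 12.363/2) = Inv-Gamma(7.91, 13.4015).
Posterior β = 13.4015.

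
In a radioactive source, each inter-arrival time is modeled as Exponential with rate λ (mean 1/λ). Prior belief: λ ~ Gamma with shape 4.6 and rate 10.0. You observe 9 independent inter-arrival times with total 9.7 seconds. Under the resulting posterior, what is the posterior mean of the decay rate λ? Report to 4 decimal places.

With a Gamma(shape α, rate β) prior on the exponential rate λ, the posterior after n observations with total T = Σxᵢ is Gamma(α+n, β+T).
Posterior: Gamma(4.6+9, 10.0+9.7) = Gamma(13.6, 19.7).
Posterior mean of λ = α/β = 13.6/19.7 = 0.6904.

0.6904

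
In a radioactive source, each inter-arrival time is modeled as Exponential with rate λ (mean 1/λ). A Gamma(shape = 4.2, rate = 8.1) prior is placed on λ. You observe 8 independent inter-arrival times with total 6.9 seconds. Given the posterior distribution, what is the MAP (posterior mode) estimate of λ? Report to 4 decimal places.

0.7467

With a Gamma(shape α, rate β) prior on the exponential rate λ, the posterior after n observations with total T = Σxᵢ is Gamma(α+n, β+T).
Posterior: Gamma(4.2+8, 8.1+6.9) = Gamma(12.2, 15.0).
Mode = (α−1)/β = 0.7467.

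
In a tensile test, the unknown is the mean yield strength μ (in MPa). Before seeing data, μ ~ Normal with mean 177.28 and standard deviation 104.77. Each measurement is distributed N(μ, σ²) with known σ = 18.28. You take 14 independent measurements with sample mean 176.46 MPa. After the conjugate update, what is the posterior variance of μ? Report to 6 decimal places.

23.816669

For Normal data with known variance σ², a Normal(μ₀, σ₀²) prior on μ is conjugate. Posterior precision = 1/σ₀² + n/σ²; posterior mean is the precision-weighted average of μ₀ and x̄.
σ₀² = 104.77² = 10976.7529, σ² = 18.28² = 334.1584; σ² + n·σ₀² = 334.1584 + 14·10976.7529 = 154008.699.
Posterior precision = 1/σ₀² + n/σ² = 1/10976.7529 + 14/334.1584 = (σ² + n·σ₀²)/(σ₀²σ²) = 154008.699/(10976.7529·334.1584); posterior variance σₙ² = σ₀²σ²/(σ² + n·σ₀²) = 10976.7529·334.1584/154008.699 = 23.816669.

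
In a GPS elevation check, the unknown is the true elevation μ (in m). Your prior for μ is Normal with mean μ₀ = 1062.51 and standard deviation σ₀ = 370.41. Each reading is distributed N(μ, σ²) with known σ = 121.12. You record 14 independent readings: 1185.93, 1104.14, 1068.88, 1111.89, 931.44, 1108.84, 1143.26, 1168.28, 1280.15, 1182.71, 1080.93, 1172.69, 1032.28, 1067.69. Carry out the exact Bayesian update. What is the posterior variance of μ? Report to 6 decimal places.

For Normal data with known variance σ², a Normal(μ₀, σ₀²) prior on μ is conjugate. Posterior precision = 1/σ₀² + n/σ²; posterior mean is the precision-weighted average of μ₀ and x̄.
σ₀² = 370.41² = 137203.5681, σ² = 121.12² = 14670.0544; σ² + n·σ₀² = 14670.0544 + 14·137203.5681 = 1935520.0078.
Posterior precision = 1/σ₀² + n/σ² = 1/137203.5681 + 14/14670.0544 = (σ² + n·σ₀²)/(σ₀²σ²) = 1935520.0078/(137203.5681·14670.0544); posterior variance σₙ² = σ₀²σ²/(σ² + n·σ₀²) = 137203.5681·14670.0544/1935520.0078 = 1039.918885.

1039.918885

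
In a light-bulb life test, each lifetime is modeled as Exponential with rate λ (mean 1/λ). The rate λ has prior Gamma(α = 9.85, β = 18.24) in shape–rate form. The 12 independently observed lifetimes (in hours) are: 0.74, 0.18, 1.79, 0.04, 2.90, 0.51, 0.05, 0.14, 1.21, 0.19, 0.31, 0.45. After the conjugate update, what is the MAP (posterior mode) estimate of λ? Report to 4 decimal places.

With a Gamma(shape α, rate β) prior on the exponential rate λ, the posterior after n observations with total T = Σxᵢ is Gamma(α+n, β+T).
Sum of observations T = 8.51 hours; n = 12.
Posterior: Gamma(9.85+12, 18.24+8.51) = Gamma(21.85, 26.75).
Mode = (α−1)/β = 0.7794.

0.7794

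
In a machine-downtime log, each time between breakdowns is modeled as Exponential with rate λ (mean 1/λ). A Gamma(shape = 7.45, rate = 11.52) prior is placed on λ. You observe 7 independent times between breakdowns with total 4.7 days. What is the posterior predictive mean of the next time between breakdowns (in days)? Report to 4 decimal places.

With a Gamma(shape α, rate β) prior on the exponential rate λ, the posterior after n observations with total T = Σxᵢ is Gamma(α+n, β+T).
Posterior: Gamma(7.45+7, 11.52+4.7) = Gamma(14.45, 16.22).
The predictive distribution for the next observation is Lomax; its mean is β/(α−1) = 16.22/13.45 = 1.2059.

1.2059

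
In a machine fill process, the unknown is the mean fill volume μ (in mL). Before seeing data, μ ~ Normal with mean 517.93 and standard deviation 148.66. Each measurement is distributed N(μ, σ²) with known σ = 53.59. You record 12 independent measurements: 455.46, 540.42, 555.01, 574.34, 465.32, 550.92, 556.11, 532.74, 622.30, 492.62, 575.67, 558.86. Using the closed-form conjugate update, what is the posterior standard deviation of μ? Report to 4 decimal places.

15.3870

For Normal data with known variance σ², a Normal(μ₀, σ₀²) prior on μ is conjugate. Posterior precision = 1/σ₀² + n/σ²; posterior mean is the precision-weighted average of μ₀ and x̄.
σ₀² = 148.66² = 22099.7956, σ² = 53.59² = 2871.8881; σ² + n·σ₀² = 2871.8881 + 12·22099.7956 = 268069.4353.
Posterior precision = 1/σ₀² + n/σ² = 1/22099.7956 + 12/2871.8881 = (σ² + n·σ₀²)/(σ₀²σ²) = 268069.4353/(22099.7956·2871.8881); posterior variance σₙ² = σ₀²σ²/(σ² + n·σ₀²) = 22099.7956·2871.8881/268069.4353 = 236.760076.
Posterior SD = √σₙ² = √(22099.7956·2871.8881/268069.4353) = 15.3870.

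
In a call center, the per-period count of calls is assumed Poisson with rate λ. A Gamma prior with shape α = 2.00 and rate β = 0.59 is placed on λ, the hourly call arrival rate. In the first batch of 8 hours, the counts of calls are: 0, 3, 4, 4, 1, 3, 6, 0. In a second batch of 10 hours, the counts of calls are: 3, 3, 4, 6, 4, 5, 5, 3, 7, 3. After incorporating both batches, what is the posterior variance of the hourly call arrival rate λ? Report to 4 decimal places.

With a Gamma(shape α, rate β) prior, the Poisson likelihood is conjugate: the posterior is Gamma(α + ΣXᵢ, β + n).
Batch 1: sum of counts S = 21 over n = 8 hours.
After batch 1: Gamma(α+S, β+n) = Gamma(2.00+21, 0.59+8) = Gamma(23.00, 8.59).
Batch 2: sum of counts S = 43 over n = 10 hours.
After batch 2: Gamma(α+S, β+n) = Gamma(23.00+43, 8.59+10) = Gamma(66.00, 18.59).
Var = α/β² = 66.00/18.59² = 0.1910.

0.1910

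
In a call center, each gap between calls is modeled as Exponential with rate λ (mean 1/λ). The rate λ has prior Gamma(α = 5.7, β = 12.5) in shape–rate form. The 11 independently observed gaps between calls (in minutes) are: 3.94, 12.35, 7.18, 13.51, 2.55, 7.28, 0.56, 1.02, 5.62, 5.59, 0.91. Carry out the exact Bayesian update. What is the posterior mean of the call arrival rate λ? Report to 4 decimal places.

0.2287

With a Gamma(shape α, rate β) prior on the exponential rate λ, the posterior after n observations with total T = Σxᵢ is Gamma(α+n, β+T).
Sum of observations T = 60.51 minutes; n = 11.
Posterior: Gamma(5.7+11, 12.5+60.51) = Gamma(16.7, 73.01).
Posterior mean of λ = α/β = 16.7/73.01 = 0.2287.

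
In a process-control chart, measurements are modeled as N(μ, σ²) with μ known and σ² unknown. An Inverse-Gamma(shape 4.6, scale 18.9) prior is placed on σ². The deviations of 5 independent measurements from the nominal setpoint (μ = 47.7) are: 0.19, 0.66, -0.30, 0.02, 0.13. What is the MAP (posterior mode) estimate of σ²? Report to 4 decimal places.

With known mean μ and an Inverse-Gamma(α, β) prior on σ², the Normal likelihood is conjugate: posterior is Inv-Gamma(α + n/2, β + Σ(xᵢ−μ)²/2).
Σ(xᵢ−μ)² = (0.19)² + (0.66)² + (-0.30)² + (0.02)² + (0.13)² = 0.5790.
Posterior: Inv-Gamma(4.6 + 5/2, 18.9 + 0.5790/2) = Inv-Gamma(7.10, 19.18950).
Mode = β/(α+1) = 19.18950/8.10 = 2.3691.

2.3691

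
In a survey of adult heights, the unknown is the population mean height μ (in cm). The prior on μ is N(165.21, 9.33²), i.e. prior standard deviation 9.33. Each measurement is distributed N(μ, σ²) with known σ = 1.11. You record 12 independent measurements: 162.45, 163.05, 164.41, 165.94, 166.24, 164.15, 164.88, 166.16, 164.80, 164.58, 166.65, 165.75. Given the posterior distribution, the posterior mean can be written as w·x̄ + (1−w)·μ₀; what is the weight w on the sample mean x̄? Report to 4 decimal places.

For Normal data with known variance σ², a Normal(μ₀, σ₀²) prior on μ is conjugate. Posterior precision = 1/σ₀² + n/σ²; posterior mean is the precision-weighted average of μ₀ and x̄.
σ₀² = 9.33² = 87.0489, σ² = 1.11² = 1.2321. Prior precision 1/σ₀² = 1/87.0489; data precision n/σ² = 12/1.2321.
w = (n/σ²)/(1/σ₀² + n/σ²) = n·σ₀²/(σ² + n·σ₀²) = 12·87.0489/(1.2321 + 12·87.0489) = 1044.5868/1045.8189 = 0.9988.

0.9988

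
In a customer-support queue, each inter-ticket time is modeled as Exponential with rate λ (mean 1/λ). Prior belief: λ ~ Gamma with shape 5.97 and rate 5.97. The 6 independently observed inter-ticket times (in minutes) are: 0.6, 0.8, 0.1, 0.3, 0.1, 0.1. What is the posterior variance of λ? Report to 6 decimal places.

With a Gamma(shape α, rate β) prior on the exponential rate λ, the posterior after n observations with total T = Σxᵢ is Gamma(α+n, β+T).
Sum of observations T = 2.0 minutes; n = 6.
Posterior: Gamma(5.97+6, 5.97+2.0) = Gamma(11.97, 7.97).
Var = α/β² = 0.188442.

0.188442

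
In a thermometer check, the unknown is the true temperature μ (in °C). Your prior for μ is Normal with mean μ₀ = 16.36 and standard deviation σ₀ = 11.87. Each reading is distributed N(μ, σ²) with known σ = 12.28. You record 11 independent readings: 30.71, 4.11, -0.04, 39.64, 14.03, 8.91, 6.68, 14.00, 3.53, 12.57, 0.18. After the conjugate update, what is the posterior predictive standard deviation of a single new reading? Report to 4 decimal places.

12.7786

For Normal data with known variance σ², a Normal(μ₀, σ₀²) prior on μ is conjugate. Posterior precision = 1/σ₀² + n/σ²; posterior mean is the precision-weighted average of μ₀ and x̄.
σ₀² = 11.87² = 140.8969, σ² = 12.28² = 150.7984; σ² + n·σ₀² = 150.7984 + 11·140.8969 = 1700.6643.
Posterior precision = 1/σ₀² + n/σ² = 1/140.8969 + 11/150.7984 = (σ² + n·σ₀²)/(σ₀²σ²) = 1700.6643/(140.8969·150.7984); posterior variance σₙ² = σ₀²σ²/(σ² + n·σ₀²) = 140.8969·150.7984/1700.6643 = 12.493369.
Predictive variance for one new observation = σₙ² + σ² = 140.8969·150.7984/1700.6643 + 150.7984 = σ²·(σ₀² + 1700.6643)/1700.6643 = 150.7984·1841.5612/1700.6643 = 163.291769; SD = √(150.7984·1841.5612/1700.6643) = 12.7786.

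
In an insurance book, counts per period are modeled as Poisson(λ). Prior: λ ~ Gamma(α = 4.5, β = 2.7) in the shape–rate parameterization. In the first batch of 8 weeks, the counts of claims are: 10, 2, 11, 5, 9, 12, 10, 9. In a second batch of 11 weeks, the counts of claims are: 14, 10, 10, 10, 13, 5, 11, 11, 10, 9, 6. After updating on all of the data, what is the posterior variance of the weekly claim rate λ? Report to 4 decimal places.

0.3854

With a Gamma(shape α, rate β) prior, the Poisson likelihood is conjugate: the posterior is Gamma(α + ΣXᵢ, β + n).
Batch 1: sum of counts S = 68 over n = 8 weeks.
After batch 1: Gamma(α+S, β+n) = Gamma(4.5+68, 2.7+8) = Gamma(72.5, 10.7).
Batch 2: sum of counts S = 109 over n = 11 weeks.
After batch 2: Gamma(α+S, β+n) = Gamma(72.5+109, 10.7+11) = Gamma(181.5, 21.7).
Var = α/β² = 181.5/21.7² = 0.3854.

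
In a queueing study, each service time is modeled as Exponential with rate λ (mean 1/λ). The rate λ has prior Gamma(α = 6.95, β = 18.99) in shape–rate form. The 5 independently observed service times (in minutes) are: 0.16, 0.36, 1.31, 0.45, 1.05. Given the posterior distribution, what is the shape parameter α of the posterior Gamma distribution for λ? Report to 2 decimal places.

11.95

With a Gamma(shape α, rate β) prior on the exponential rate λ, the posterior after n observations with total T = Σxᵢ is Gamma(α+n, β+T).
Sum of observations T = 3.33 minutes; n = 5.
Posterior: Gamma(6.95+5, 18.99+3.33) = Gamma(11.95, 22.32).
Posterior α = 11.95.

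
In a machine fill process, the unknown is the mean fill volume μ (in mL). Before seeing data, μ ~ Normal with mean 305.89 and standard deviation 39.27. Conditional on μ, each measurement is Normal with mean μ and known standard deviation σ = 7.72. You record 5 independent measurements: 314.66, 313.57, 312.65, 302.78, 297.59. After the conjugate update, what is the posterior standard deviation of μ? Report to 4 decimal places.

For Normal data with known variance σ², a Normal(μ₀, σ₀²) prior on μ is conjugate. Posterior precision = 1/σ₀² + n/σ²; posterior mean is the precision-weighted average of μ₀ and x̄.
σ₀² = 39.27² = 1542.1329, σ² = 7.72² = 59.5984; σ² + n·σ₀² = 59.5984 + 5·1542.1329 = 7770.2629.
Posterior precision = 1/σ₀² + n/σ² = 1/1542.1329 + 5/59.5984 = (σ² + n·σ₀²)/(σ₀²σ²) = 7770.2629/(1542.1329·59.5984); posterior variance σₙ² = σ₀²σ²/(σ² + n·σ₀²) = 1542.1329·59.5984/7770.2629 = 11.828255.
Posterior SD = √σₙ² = √(1542.1329·59.5984/7770.2629) = 3.4392.

3.4392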